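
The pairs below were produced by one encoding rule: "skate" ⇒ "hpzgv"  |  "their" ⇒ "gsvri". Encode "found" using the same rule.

ulfmw

Each pair mirrors across the alphabet (s↔h, k↔p, a↔z): positions sum to 25. Letters are reflected about the middle of the alphabet (position → 25−position): Atbash.
On found: f↔u, o↔l, u↔f, n↔m, d↔w.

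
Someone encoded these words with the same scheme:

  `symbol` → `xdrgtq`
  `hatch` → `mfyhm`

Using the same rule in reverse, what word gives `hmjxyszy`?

Compare letters: s→x is +5, y→d is +5, m→r is +5 — a constant shift. It's a constant shift of +5 (ROT5).
Decoding hmjxyszy: h−5=c, m−5=h, j−5=e, x−5=s, y−5=t, s−5=n, z−5=u, y−5=t.

chestnut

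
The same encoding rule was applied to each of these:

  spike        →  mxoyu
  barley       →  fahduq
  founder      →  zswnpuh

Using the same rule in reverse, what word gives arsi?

s(18)→m(12) and p(15)→x(23) fit y≡5x+0 (mod 26); the inverse of 5 mod 26 is 21. Each letter's alphabet position (a=0..z=25) is mapped through 5·x+0 mod 26 — an affine cipher.
Reversing it on arsi: a(0)→21·(0−0)≡0=a; r(17)→21·(17−0)≡19=t; s(18)→21·(18−0)≡14=o; i(8)→21·(8−0)≡12=m (all mod 26).

atom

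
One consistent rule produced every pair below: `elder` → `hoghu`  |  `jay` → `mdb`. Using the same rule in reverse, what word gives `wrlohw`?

It's a constant shift of +3 (ROT3).
Decoding wrlohw: w−3=t, r−3=o, l−3=i, o−3=l, h−3=e, w−3=t.

toilet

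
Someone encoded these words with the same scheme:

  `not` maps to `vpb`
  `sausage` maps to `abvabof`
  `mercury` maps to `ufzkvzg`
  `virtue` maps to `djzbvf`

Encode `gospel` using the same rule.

The shift depends on letter class: consonant n→v is +8, but vowel o→p is +1. Vowels shift forward by 1 and consonants shift forward by 8.
On gospel: g(cons)+8=o, o(vowel)+1=p, s(cons)+8=a, p(cons)+8=x, e(vowel)+1=f, l(cons)+8=t.

opaxft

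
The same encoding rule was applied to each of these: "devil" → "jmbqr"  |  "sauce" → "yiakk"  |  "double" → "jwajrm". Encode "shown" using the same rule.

ypuet

Shifts by position in devil: pos 0: d→j (+6), pos 1: e→m (+8), pos 2: v→b (+6), pos 3: i→q (+8) — repeating every 2. A repeating key of period 2 is used — shifts +6, +8 over and over.
For shown: s+6=y, h+8=p, o+6=u, w+8=e, n+6=t.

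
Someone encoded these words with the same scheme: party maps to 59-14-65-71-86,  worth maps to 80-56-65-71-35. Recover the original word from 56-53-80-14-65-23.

The formula is n = 3×(alphabet index, a=1) + 11.
Reversing it on 56-53-80-14-65-23: 56→(56−11)÷3=15=o, 53→(53−11)÷3=14=n, 80→(80−11)÷3=23=w, 14→(14−11)÷3=1=a, 65→(65−11)÷3=18=r, 23→(23−11)÷3=4=d.

onward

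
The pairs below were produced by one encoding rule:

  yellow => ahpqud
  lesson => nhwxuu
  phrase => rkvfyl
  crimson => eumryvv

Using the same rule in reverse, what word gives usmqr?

spill

In yellow: y→a is +2, e→h is +3, l→p is +4, l→q is +5 — the shift increases by 1 each position. The shift increases by 1 at each position, starting from +2: 2, 3, 4, ….
Undoing it on usmqr: u−2=s, s−3=p, m−4=i, q−5=l, r−6=l.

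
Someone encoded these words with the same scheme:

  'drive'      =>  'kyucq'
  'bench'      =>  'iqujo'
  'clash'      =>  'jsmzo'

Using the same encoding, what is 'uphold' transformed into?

The shift depends on letter class: consonant d→k is +7, but vowel i→u is +12. Two shifts are in play — +12 for a/e/i/o/u, +7 for every other letter.
On uphold: u(vowel)+12=g, p(cons)+7=w, h(cons)+7=o, o(vowel)+12=a, l(cons)+7=s, d(cons)+7=k.

gwoask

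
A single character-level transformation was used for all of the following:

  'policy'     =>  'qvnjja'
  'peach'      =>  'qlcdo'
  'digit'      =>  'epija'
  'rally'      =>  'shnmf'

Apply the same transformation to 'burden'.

Shifts by position in policy: pos 0: p→q (+1), pos 1: o→v (+7), pos 2: l→n (+2), pos 3: i→j (+1), pos 4: c→j (+7), pos 5: y→a (+2) — repeating every 3. It's a Vigenère-style cipher with numeric key [1,7,2]: position i shifts by key[i mod 3].
Applying it to burden: b+1=c, u+7=b, r+2=t, d+1=e, e+7=l, n+2=p.

cbtelp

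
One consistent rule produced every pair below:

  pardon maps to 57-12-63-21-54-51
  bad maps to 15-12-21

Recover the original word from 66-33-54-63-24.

shore

p(#16)→57 and a(#1)→12: differences scale by 3, so n = 3·pos + 9. With a=1..z=26, the number is 3·pos + 9.
Undoing it on 66-33-54-63-24: 66→(66−9)÷3=19=s, 33→(33−9)÷3=8=h, 54→(54−9)÷3=15=o, 63→(63−9)÷3=18=r, 24→(24−9)÷3=5=e.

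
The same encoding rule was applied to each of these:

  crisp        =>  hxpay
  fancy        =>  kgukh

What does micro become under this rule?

rojzx

In crisp: c→h is +5, r→x is +6, i→p is +7, s→a is +8 — the shift increases by 1 each position. Each letter shifts forward by (position + 5), i.e. 5, 6, 7, … — the shift grows by one for each successive letter.
Applying it to micro: m+5=r, i+6=o, c+7=j, r+8=z, o+9=x.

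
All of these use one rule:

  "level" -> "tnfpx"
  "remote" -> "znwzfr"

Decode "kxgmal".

In level: l→t is +8, e→n is +9, v→f is +10, e→p is +11 — the shift increases by 1 each position. The shift increases by 1 at each position, starting from +8: 8, 9, 10, ….
Reversing it on kxgmal: k−8=c, x−9=o, g−10=w, m−11=b, a−12=o, l−13=y.

cowboy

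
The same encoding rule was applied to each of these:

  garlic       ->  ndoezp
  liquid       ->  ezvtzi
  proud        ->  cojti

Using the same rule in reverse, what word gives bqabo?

enter

Each letter's alphabet position (a=0..z=25) is mapped through 19·x+3 mod 26 — an affine cipher.
Decoding bqabo: b(1)→11·(1−3)≡4=e; q(16)→11·(16−3)≡13=n; a(0)→11·(0−3)≡19=t; b(1)→11·(1−3)≡4=e; o(14)→11·(14−3)≡17=r (all mod 26).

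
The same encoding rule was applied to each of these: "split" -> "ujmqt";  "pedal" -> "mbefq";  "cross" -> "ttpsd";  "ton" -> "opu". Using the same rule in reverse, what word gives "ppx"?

The output letters match the input read backwards, each shifted +1: split reversed is tilps. The word is reversed, then every letter is shifted forward by 1.
Reversing it on ppx: shift back: p−1=o, p−1=o, x−1=w → oow; then reverse → woo.

woo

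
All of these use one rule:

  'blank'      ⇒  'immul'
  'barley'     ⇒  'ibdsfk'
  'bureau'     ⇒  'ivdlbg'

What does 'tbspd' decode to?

magic

Shifts by position in blank: pos 0: b→i (+7), pos 1: l→m (+1), pos 2: a→m (+12), pos 3: n→u (+7), pos 4: k→l (+1) — repeating every 3. A repeating key of period 3 is used — shifts +7, +1, +12 over and over.
Reversing it on tbspd: t−7=m, b−1=a, s−12=g, p−7=i, d−1=c.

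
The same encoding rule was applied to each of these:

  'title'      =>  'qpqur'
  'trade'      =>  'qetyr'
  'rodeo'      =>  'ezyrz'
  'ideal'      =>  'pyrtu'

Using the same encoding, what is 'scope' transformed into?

xfzsr

t(19)→q(16) and i(8)→p(15) fit y≡19x+19 (mod 26); the inverse of 19 mod 26 is 11. Each letter's alphabet position (a=0..z=25) is mapped through 19·x+19 mod 26 — an affine cipher.
For scope: s(18)→19·18+19≡23=x; c(2)→19·2+19≡5=f; o(14)→19·14+19≡25=z; p(15)→19·15+19≡18=s; e(4)→19·4+19≡17=r (all mod 26).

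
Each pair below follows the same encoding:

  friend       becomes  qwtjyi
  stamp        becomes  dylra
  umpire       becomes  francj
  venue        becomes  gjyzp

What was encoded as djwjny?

Shifts by position in friend: pos 0: f→q (+11), pos 1: r→w (+5), pos 2: i→t (+11), pos 3: e→j (+5) — repeating every 2. It's a Vigenère-style cipher with numeric key [11,5]: position i shifts by key[i mod 2].
Undoing it on djwjny: d−11=s, j−5=e, w−11=l, j−5=e, n−11=c, y−5=t.

select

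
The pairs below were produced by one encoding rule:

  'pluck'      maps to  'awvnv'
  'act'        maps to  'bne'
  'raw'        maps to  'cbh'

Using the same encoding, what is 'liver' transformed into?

The shift depends on letter class: consonant p→a is +11, but vowel u→v is +1. The rule splits by letter class: vowels +1, consonants +11.
On liver: l(cons)+11=w, i(vowel)+1=j, v(cons)+11=g, e(vowel)+1=f, r(cons)+11=c.

wjgfc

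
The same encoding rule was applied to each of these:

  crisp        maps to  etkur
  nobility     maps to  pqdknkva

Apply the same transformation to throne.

Compare letters: c→e is +2, r→t is +2, i→k is +2 — a constant shift. This is a Caesar cipher with shift 2.
Applying it to throne: t+2=v, h+2=j, r+2=t, o+2=q, n+2=p, e+2=g.

vjtqpg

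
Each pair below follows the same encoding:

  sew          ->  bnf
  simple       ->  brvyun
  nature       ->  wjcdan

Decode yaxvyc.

Compare letters: s→b is +9, e→n is +9, w→f is +9 — a constant shift. This is a Caesar cipher with shift 9.
Undoing it on yaxvyc: y−9=p, a−9=r, x−9=o, v−9=m, y−9=p, c−9=t.

prompt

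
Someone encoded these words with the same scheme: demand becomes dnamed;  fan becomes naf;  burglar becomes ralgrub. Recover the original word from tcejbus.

The word is simply reversed.
Decoding tcejbus: then reverse → subject.

subject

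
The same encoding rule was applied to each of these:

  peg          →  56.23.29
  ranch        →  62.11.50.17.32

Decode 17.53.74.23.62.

p(#16)→56 and e(#5)→23: differences scale by 3, so n = 3·pos + 8. The formula is n = 3×(alphabet index, a=1) + 8.
Decoding 17.53.74.23.62: 17→(17−8)÷3=3=c, 53→(53−8)÷3=15=o, 74→(74−8)÷3=22=v, 23→(23−8)÷3=5=e, 62→(62−8)÷3=18=r.

cover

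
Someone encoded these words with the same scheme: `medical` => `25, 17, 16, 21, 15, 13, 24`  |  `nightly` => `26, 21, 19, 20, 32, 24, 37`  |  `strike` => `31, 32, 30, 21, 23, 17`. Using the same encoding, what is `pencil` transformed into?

m is letter #13 and maps to 25: an offset of 12. Letters become their 1-based position plus 12 (so a→13, b→14, …).
Applying it to pencil: p=16→28, e=5→17, n=14→26, c=3→15, i=9→21, l=12→24.

28, 17, 26, 15, 21, 24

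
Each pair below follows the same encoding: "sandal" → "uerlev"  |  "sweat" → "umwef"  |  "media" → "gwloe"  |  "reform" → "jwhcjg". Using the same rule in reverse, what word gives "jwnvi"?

s(18)→u(20) and a(0)→e(4) fit y≡11x+4 (mod 26); the inverse of 11 mod 26 is 19. Treating letters as 0–25, the rule is x ↦ 11x + 4 (mod 26).
Reversing it on jwnvi: j(9)→19·(9−4)≡17=r; w(22)→19·(22−4)≡4=e; n(13)→19·(13−4)≡15=p; v(21)→19·(21−4)≡11=l; i(8)→19·(8−4)≡24=y (all mod 26).

reply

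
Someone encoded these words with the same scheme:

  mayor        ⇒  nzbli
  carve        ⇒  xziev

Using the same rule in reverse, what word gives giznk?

Each letter is replaced by its mirror in the alphabet: a↔z, b↔y, c↔x, and so on (the Atbash cipher).
Undoing it on giznk: g↔t, i↔r, z↔a, n↔m, k↔p.

tramp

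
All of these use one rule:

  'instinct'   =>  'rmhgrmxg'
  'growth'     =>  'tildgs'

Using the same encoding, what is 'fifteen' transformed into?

Each pair mirrors across the alphabet (i↔r, n↔m, s↔h): positions sum to 25. Each letter is replaced by its mirror in the alphabet: a↔z, b↔y, c↔x, and so on (the Atbash cipher).
Applying it to fifteen: f↔u, i↔r, f↔u, t↔g, e↔v, e↔v, n↔m.

urugvvm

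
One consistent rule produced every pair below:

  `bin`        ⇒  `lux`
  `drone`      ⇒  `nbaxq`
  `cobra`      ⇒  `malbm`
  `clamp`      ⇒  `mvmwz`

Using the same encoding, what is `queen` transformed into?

The shift depends on letter class: consonant b→l is +10, but vowel i→u is +12. Vowels shift forward by 12 and consonants shift forward by 10.
Applying it to queen: q(cons)+10=a, u(vowel)+12=g, e(vowel)+12=q, e(vowel)+12=q, n(cons)+10=x.

agqqx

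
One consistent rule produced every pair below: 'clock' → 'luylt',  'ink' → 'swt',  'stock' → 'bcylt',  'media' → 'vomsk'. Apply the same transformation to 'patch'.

The rule splits by letter class: vowels +10, consonants +9.
For patch: p(cons)+9=y, a(vowel)+10=k, t(cons)+9=c, c(cons)+9=l, h(cons)+9=q.

ykclq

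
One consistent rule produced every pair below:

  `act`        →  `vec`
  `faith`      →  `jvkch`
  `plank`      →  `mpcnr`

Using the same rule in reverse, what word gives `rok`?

imp

The output letters match the input read backwards, each shifted +2: act reversed is tca. The word is reversed, then every letter is shifted forward by 2.
Undoing it on rok: shift back: r−2=p, o−2=m, k−2=i → pmi; then reverse → imp.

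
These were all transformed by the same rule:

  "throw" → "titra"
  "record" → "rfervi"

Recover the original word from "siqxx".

In throw: t→t is +0, h→i is +1, r→t is +2, o→r is +3 — the shift increases by 1 each position. The shift increases by 1 at each position, starting from +0: 0, 1, 2, ….
Reversing it on siqxx: s−0=s, i−1=h, q−2=o, x−3=u, x−4=t.

shout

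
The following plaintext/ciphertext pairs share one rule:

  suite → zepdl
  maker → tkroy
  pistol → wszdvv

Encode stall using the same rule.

Shifts by position in suite: pos 0: s→z (+7), pos 1: u→e (+10), pos 2: i→p (+7), pos 3: t→d (+10) — repeating every 2. A repeating key of period 2 is used — shifts +7, +10 over and over.
On stall: s+7=z, t+10=d, a+7=h, l+10=v, l+7=s.

zdhvs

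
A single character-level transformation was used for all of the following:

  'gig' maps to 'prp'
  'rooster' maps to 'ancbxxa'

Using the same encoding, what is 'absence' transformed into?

The word is reversed, then every letter is shifted forward by 9.
On absence: reverse → ecnesba; then shift: e+9=n, c+9=l, n+9=w, e+9=n, s+9=b, b+9=k, a+9=j.

nlwnbkj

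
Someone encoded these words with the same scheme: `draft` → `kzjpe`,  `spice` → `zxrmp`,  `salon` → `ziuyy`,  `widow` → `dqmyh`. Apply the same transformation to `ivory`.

In draft: d→k is +7, r→z is +8, a→j is +9, f→p is +10 — the shift increases by 1 each position. Letter i (0-indexed) is shifted by i+7, so successive shifts are 7, 8, 9, ….
On ivory: i+7=p, v+8=d, o+9=x, r+10=b, y+11=j.

pdxbj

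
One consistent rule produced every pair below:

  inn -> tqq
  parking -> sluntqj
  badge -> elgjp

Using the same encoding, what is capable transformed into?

The shift depends on letter class: consonant n→q is +3, but vowel i→t is +11. Two shifts are in play — +11 for a/e/i/o/u, +3 for every other letter.
On capable: c(cons)+3=f, a(vowel)+11=l, p(cons)+3=s, a(vowel)+11=l, b(cons)+3=e, l(cons)+3=o, e(vowel)+11=p.

flsleop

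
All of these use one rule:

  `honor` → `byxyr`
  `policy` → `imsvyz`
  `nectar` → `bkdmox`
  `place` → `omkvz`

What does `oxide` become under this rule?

onshy

The output letters match the input read backwards, each shifted +10: honor reversed is ronoh. Read the word backwards and shift each letter +10.
For oxide: reverse → edixo; then shift: e+10=o, d+10=n, i+10=s, x+10=h, o+10=y.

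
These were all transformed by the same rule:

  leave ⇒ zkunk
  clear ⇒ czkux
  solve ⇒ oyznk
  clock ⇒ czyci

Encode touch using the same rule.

l(11)→z(25) and e(4)→k(10) fit y≡17x+20 (mod 26); the inverse of 17 mod 26 is 23. Treating letters as 0–25, the rule is x ↦ 17x + 20 (mod 26).
Applying it to touch: t(19)→17·19+20≡5=f; o(14)→17·14+20≡24=y; u(20)→17·20+20≡22=w; c(2)→17·2+20≡2=c; h(7)→17·7+20≡9=j (all mod 26).

fywcj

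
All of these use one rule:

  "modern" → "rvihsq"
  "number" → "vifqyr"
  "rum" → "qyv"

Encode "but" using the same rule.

xyf

The output letters match the input read backwards, each shifted +4: modern reversed is nredom. The word is reversed, then every letter is shifted forward by 4.
Applying it to but: reverse → tub; then shift: t+4=x, u+4=y, b+4=f.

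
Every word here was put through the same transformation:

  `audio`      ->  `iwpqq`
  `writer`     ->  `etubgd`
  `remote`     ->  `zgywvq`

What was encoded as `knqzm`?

clerk

Shifts by position in audio: pos 0: a→i (+8), pos 1: u→w (+2), pos 2: d→p (+12), pos 3: i→q (+8), pos 4: o→q (+2) — repeating every 3. It's a Vigenère-style cipher with numeric key [8,2,12]: position i shifts by key[i mod 3].
Undoing it on knqzm: k−8=c, n−2=l, q−12=e, z−8=r, m−2=k.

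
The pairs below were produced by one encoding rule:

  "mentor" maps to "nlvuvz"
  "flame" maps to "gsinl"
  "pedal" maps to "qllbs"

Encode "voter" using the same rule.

Shifts by position in mentor: pos 0: m→n (+1), pos 1: e→l (+7), pos 2: n→v (+8), pos 3: t→u (+1), pos 4: o→v (+7), pos 5: r→z (+8) — repeating every 3. A repeating key of period 3 is used — shifts +1, +7, +8 over and over.
Applying it to voter: v+1=w, o+7=v, t+8=b, e+1=f, r+7=y.

wvbfy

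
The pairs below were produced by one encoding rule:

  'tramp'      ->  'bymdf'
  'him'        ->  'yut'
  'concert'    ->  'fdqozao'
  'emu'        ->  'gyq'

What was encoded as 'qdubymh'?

vampire

The output letters match the input read backwards, each shifted +12: tramp reversed is pmart. Two steps: reverse the string, then apply a Caesar shift of +12.
Decoding qdubymh: shift back: q−12=e, d−12=r, u−12=i, b−12=p, y−12=m, m−12=a, h−12=v → eripmav; then reverse → vampire.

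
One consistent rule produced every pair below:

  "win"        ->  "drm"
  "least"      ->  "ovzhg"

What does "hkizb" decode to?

This is the alphabet-reversal cipher (Atbash): a becomes z, b becomes y, etc.
Undoing it on hkizb: h↔s, k↔p, i↔r, z↔a, b↔y.

spray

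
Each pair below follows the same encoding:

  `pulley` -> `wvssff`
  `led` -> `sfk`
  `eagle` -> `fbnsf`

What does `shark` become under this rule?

The shift depends on letter class: consonant p→w is +7, but vowel u→v is +1. The rule splits by letter class: vowels +1, consonants +7.
On shark: s(cons)+7=z, h(cons)+7=o, a(vowel)+1=b, r(cons)+7=y, k(cons)+7=r.

zobyr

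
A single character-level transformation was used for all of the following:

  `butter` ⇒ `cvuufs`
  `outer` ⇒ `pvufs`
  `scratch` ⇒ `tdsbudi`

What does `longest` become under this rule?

Compare letters: b→c is +1, u→v is +1, t→u is +1 — a constant shift. Every letter moves 1 place later in the alphabet, wrapping around z→a.
For longest: l+1=m, o+1=p, n+1=o, g+1=h, e+1=f, s+1=t, t+1=u.

mpohftu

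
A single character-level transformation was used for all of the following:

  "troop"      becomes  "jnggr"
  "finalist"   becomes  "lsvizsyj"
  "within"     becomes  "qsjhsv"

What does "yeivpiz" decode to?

scandal

t(19)→j(9) and r(17)→n(13) fit y≡11x+8 (mod 26); the inverse of 11 mod 26 is 19. Treating letters as 0–25, the rule is x ↦ 11x + 8 (mod 26).
Reversing it on yeivpiz: y(24)→19·(24−8)≡18=s; e(4)→19·(4−8)≡2=c; i(8)→19·(8−8)≡0=a; v(21)→19·(21−8)≡13=n; p(15)→19·(15−8)≡3=d; i(8)→19·(8−8)≡0=a; z(25)→19·(25−8)≡11=l (all mod 26).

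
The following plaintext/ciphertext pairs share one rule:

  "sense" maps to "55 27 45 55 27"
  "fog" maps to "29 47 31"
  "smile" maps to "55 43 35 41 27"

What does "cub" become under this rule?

s(#19)→55 and e(#5)→27: differences scale by 2, so n = 2·pos + 17. With a=1..z=26, the number is 2·pos + 17.
Applying it to cub: c=3→23, u=21→59, b=2→21.

23 59 21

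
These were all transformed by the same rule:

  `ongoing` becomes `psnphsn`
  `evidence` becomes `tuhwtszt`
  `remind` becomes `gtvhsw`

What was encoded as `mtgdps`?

person

This is an affine cipher: with a=0,…,z=25, each position x becomes (23x+5) mod 26.
Decoding mtgdps: m(12)→17·(12−5)≡15=p; t(19)→17·(19−5)≡4=e; g(6)→17·(6−5)≡17=r; d(3)→17·(3−5)≡18=s; p(15)→17·(15−5)≡14=o; s(18)→17·(18−5)≡13=n (all mod 26).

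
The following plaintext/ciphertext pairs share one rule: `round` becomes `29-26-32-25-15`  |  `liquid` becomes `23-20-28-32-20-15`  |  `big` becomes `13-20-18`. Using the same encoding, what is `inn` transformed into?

r is letter #18 and maps to 29: an offset of 11. Letters become their 1-based position plus 11 (so a→12, b→13, …).
For inn: i=9→20, n=14→25, n=14→25.

20-25-25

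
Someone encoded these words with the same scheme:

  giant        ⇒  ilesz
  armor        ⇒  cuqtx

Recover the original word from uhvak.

In giant: g→i is +2, i→l is +3, a→e is +4, n→s is +5 — the shift increases by 1 each position. Each letter shifts forward by (position + 2), i.e. 2, 3, 4, … — the shift grows by one for each successive letter.
Reversing it on uhvak: u−2=s, h−3=e, v−4=r, a−5=v, k−6=e.

serve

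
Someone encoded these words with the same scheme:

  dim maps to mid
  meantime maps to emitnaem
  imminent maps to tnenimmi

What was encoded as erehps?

The output letters match the input read backwards: dim reversed is mid. It's just the letters in reverse order.
Decoding erehps: then reverse → sphere.

sphere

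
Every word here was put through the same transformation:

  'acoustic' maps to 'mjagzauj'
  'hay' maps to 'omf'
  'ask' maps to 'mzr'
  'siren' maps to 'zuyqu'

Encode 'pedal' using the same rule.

wqkms

The shift depends on letter class: consonant c→j is +7, but vowel a→m is +12. The rule splits by letter class: vowels +12, consonants +7.
Applying it to pedal: p(cons)+7=w, e(vowel)+12=q, d(cons)+7=k, a(vowel)+12=m, l(cons)+7=s.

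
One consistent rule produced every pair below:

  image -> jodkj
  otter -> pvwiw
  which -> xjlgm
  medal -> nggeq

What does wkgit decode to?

video

In image: i→j is +1, m→o is +2, a→d is +3, g→k is +4 — the shift increases by 1 each position. Letter i (0-indexed) is shifted by i+1, so successive shifts are 1, 2, 3, ….
Decoding wkgit: w−1=v, k−2=i, g−3=d, i−4=e, t−5=o.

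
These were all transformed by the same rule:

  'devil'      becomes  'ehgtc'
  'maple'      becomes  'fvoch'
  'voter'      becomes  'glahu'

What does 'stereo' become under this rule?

Treating letters as 0–25, the rule is x ↦ 3x + 21 (mod 26).
For stereo: s(18)→3·18+21≡23=x; t(19)→3·19+21≡0=a; e(4)→3·4+21≡7=h; r(17)→3·17+21≡20=u; e(4)→3·4+21≡7=h; o(14)→3·14+21≡11=l (all mod 26).

xahuhl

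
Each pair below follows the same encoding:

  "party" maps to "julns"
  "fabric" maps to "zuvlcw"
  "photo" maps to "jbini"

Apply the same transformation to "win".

qch

Each letter is shifted forward by 20 in the alphabet (a Caesar shift of +20).
Applying it to win: w+20=q, i+20=c, n+20=h.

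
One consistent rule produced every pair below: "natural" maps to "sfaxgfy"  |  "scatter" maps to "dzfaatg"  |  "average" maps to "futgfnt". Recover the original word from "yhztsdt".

license

This is an affine cipher: with a=0,…,z=25, each position x becomes (23x+5) mod 26.
Undoing it on yhztsdt: y(24)→17·(24−5)≡11=l; h(7)→17·(7−5)≡8=i; z(25)→17·(25−5)≡2=c; t(19)→17·(19−5)≡4=e; s(18)→17·(18−5)≡13=n; d(3)→17·(3−5)≡18=s; t(19)→17·(19−5)≡4=e (all mod 26).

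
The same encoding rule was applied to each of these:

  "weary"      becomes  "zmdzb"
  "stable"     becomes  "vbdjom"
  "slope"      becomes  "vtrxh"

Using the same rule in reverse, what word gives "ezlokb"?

It's a Vigenère-style cipher with numeric key [3,8]: position i shifts by key[i mod 2].
Reversing it on ezlokb: e−3=b, z−8=r, l−3=i, o−8=g, k−3=h, b−8=t.

bright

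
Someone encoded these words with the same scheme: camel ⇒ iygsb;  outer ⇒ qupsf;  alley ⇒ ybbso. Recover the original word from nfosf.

dryer

c(2)→i(8) and a(0)→y(24) fit y≡5x+24 (mod 26); the inverse of 5 mod 26 is 21. Treating letters as 0–25, the rule is x ↦ 5x + 24 (mod 26).
Decoding nfosf: n(13)→21·(13−24)≡3=d; f(5)→21·(5−24)≡17=r; o(14)→21·(14−24)≡24=y; s(18)→21·(18−24)≡4=e; f(5)→21·(5−24)≡17=r (all mod 26).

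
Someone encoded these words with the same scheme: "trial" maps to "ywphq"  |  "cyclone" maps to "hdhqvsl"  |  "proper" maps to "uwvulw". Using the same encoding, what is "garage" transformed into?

lhwhll

The shift depends on letter class: consonant t→y is +5, but vowel i→p is +7. The rule splits by letter class: vowels +7, consonants +5.
On garage: g(cons)+5=l, a(vowel)+7=h, r(cons)+5=w, a(vowel)+7=h, g(cons)+5=l, e(vowel)+7=l.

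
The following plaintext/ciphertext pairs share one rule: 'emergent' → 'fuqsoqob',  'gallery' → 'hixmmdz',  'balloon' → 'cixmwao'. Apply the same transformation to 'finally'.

gqzbtxz

Shifts by position in emergent: pos 0: e→f (+1), pos 1: m→u (+8), pos 2: e→q (+12), pos 3: r→s (+1), pos 4: g→o (+8), pos 5: e→q (+12) — repeating every 3. The shifts repeat in a cycle of length 3: positions 0,1,… shift by +1, +8, +12, then the pattern repeats.
Applying it to finally: f+1=g, i+8=q, n+12=z, a+1=b, l+8=t, l+12=x, y+1=z.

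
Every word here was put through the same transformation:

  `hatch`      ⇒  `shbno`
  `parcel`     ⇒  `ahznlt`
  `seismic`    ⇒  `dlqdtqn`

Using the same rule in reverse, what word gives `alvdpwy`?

pension

It's a Vigenère-style cipher with numeric key [11,7,8]: position i shifts by key[i mod 3].
Reversing it on alvdpwy: a−11=p, l−7=e, v−8=n, d−11=s, p−7=i, w−8=o, y−11=n.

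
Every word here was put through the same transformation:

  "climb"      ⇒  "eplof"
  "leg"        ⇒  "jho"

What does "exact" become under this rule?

wfdah

Read the word backwards and shift each letter +3.
Applying it to exact: reverse → tcaxe; then shift: t+3=w, c+3=f, a+3=d, x+3=a, e+3=h.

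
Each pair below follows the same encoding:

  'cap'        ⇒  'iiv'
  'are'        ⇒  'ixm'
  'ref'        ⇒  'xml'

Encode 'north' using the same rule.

The shift depends on letter class: consonant c→i is +6, but vowel a→i is +8. Vowels shift forward by 8 and consonants shift forward by 6.
Applying it to north: n(cons)+6=t, o(vowel)+8=w, r(cons)+6=x, t(cons)+6=z, h(cons)+6=n.

twxzn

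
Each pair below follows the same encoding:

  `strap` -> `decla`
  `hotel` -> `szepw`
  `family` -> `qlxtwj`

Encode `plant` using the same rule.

Compare letters: s→d is +11, t→e is +11, r→c is +11 — a constant shift. Each letter is shifted forward by 11 in the alphabet (a Caesar shift of +11).
On plant: p+11=a, l+11=w, a+11=l, n+11=y, t+11=e.

awlye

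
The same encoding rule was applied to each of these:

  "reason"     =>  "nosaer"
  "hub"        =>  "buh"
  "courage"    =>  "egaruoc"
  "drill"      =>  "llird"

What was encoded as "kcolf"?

The word is simply reversed.
Decoding kcolf: then reverse → flock.

flock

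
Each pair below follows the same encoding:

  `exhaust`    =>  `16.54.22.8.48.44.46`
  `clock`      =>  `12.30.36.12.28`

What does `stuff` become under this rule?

44.46.48.18.18

With a=1..z=26, the number is 2·pos + 6.
For stuff: s=19→44, t=20→46, u=21→48, f=6→18, f=6→18.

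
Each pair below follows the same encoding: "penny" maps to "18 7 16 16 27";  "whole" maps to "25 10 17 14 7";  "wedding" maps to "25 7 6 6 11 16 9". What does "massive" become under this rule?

15 3 21 21 11 24 7

The number is (letter's place in the alphabet, a=1) + 2.
On massive: m=13→15, a=1→3, s=19→21, s=19→21, i=9→11, v=22→24, e=5→7.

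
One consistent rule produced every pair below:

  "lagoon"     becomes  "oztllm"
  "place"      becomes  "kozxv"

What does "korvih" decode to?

pliers

Each pair mirrors across the alphabet (l↔o, a↔z, g↔t): positions sum to 25. Each letter is replaced by its mirror in the alphabet: a↔z, b↔y, c↔x, and so on (the Atbash cipher).
Undoing it on korvih: k↔p, o↔l, r↔i, v↔e, i↔r, h↔s.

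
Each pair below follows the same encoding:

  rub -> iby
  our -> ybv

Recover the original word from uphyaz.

strain

Read the word backwards and shift each letter +7.
Decoding uphyaz: shift back: u−7=n, p−7=i, h−7=a, y−7=r, a−7=t, z−7=s → niarts; then reverse → strain.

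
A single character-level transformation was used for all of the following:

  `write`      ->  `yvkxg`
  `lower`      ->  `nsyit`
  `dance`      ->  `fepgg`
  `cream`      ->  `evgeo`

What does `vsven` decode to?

total

Shifts by position in write: pos 0: w→y (+2), pos 1: r→v (+4), pos 2: i→k (+2), pos 3: t→x (+4) — repeating every 2. It's a Vigenère-style cipher with numeric key [2,4]: position i shifts by key[i mod 2].
Undoing it on vsven: v−2=t, s−4=o, v−2=t, e−4=a, n−2=l.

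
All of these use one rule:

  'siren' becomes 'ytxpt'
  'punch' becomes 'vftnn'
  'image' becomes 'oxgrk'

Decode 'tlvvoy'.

Shifts by position in siren: pos 0: s→y (+6), pos 1: i→t (+11), pos 2: r→x (+6), pos 3: e→p (+11) — repeating every 2. The shifts repeat in a cycle of length 2: positions 0,1,… shift by +6, +11, then the pattern repeats.
Reversing it on tlvvoy: t−6=n, l−11=a, v−6=p, v−11=k, o−6=i, y−11=n.

napkin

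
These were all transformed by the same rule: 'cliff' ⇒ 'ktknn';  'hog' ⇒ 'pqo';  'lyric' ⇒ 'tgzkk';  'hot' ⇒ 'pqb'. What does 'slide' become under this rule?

The shift depends on letter class: consonant c→k is +8, but vowel i→k is +2. Two shifts are in play — +2 for a/e/i/o/u, +8 for every other letter.
On slide: s(cons)+8=a, l(cons)+8=t, i(vowel)+2=k, d(cons)+8=l, e(vowel)+2=g.

atklg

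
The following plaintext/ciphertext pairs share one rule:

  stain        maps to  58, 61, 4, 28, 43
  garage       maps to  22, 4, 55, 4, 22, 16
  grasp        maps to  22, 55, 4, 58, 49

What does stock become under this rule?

s(#19)→58 and t(#20)→61: differences scale by 3, so n = 3·pos + 1. With a=1..z=26, the number is 3·pos + 1.
Applying it to stock: s=19→58, t=20→61, o=15→46, c=3→10, k=11→34.

58, 61, 46, 10, 34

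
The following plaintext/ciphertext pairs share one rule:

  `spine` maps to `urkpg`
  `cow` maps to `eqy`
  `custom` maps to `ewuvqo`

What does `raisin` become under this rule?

tckukp

Compare letters: s→u is +2, p→r is +2, i→k is +2 — a constant shift. Every letter moves 2 places later in the alphabet, wrapping around z→a.
For raisin: r+2=t, a+2=c, i+2=k, s+2=u, i+2=k, n+2=p.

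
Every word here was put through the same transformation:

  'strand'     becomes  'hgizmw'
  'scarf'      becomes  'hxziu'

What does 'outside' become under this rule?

Each pair mirrors across the alphabet (s↔h, t↔g, r↔i): positions sum to 25. Each letter is replaced by its mirror in the alphabet: a↔z, b↔y, c↔x, and so on (the Atbash cipher).
On outside: o↔l, u↔f, t↔g, s↔h, i↔r, d↔w, e↔v.

lfghrwv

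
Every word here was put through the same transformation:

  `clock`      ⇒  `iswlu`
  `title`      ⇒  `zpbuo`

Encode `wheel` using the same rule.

comnv

Each letter shifts forward by (position + 6), i.e. 6, 7, 8, … — the shift grows by one for each successive letter.
Applying it to wheel: w+6=c, h+7=o, e+8=m, e+9=n, l+10=v.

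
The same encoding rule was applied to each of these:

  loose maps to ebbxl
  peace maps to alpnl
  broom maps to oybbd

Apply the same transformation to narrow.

cpyybt

l(11)→e(4) and o(14)→b(1) fit y≡25x+15 (mod 26); the inverse of 25 mod 26 is 25. Each letter's alphabet position (a=0..z=25) is mapped through 25·x+15 mod 26 — an affine cipher.
For narrow: n(13)→25·13+15≡2=c; a(0)→25·0+15≡15=p; r(17)→25·17+15≡24=y; r(17)→25·17+15≡24=y; o(14)→25·14+15≡1=b; w(22)→25·22+15≡19=t (all mod 26).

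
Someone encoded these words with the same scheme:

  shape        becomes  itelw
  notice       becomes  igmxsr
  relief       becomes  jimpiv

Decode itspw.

slope

Read the word backwards and shift each letter +4.
Undoing it on itspw: shift back: i−4=e, t−4=p, s−4=o, p−4=l, w−4=s → epols; then reverse → slope.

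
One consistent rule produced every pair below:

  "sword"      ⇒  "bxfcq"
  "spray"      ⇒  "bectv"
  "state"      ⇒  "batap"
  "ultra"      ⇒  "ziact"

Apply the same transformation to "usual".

Each letter's alphabet position (a=0..z=25) is mapped through 25·x+19 mod 26 — an affine cipher.
On usual: u(20)→25·20+19≡25=z; s(18)→25·18+19≡1=b; u(20)→25·20+19≡25=z; a(0)→25·0+19≡19=t; l(11)→25·11+19≡8=i (all mod 26).

zbzti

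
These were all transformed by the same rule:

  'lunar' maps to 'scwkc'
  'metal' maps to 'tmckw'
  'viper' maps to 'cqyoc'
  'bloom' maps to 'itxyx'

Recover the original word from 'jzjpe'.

Letter i (0-indexed) is shifted by i+7, so successive shifts are 7, 8, 9, ….
Reversing it on jzjpe: j−7=c, z−8=r, j−9=a, p−10=f, e−11=t.

craft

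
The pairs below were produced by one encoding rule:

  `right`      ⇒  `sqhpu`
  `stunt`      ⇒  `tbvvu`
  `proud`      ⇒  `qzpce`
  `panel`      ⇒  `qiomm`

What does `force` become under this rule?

Shifts by position in right: pos 0: r→s (+1), pos 1: i→q (+8), pos 2: g→h (+1), pos 3: h→p (+8) — repeating every 2. The shifts repeat in a cycle of length 2: positions 0,1,… shift by +1, +8, then the pattern repeats.
For force: f+1=g, o+8=w, r+1=s, c+8=k, e+1=f.

gwskf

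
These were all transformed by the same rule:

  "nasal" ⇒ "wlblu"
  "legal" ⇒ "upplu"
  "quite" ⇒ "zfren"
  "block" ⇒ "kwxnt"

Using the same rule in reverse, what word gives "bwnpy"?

sleep

Shifts by position in nasal: pos 0: n→w (+9), pos 1: a→l (+11), pos 2: s→b (+9), pos 3: a→l (+11) — repeating every 2. The shifts repeat in a cycle of length 2: positions 0,1,… shift by +9, +11, then the pattern repeats.
Undoing it on bwnpy: b−9=s, w−11=l, n−9=e, p−11=e, y−9=p.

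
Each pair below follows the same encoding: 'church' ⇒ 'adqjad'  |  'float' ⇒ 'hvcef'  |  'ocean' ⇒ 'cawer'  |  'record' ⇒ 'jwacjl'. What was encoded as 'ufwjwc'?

stereo

c(2)→a(0) and h(7)→d(3) fit y≡11x+4 (mod 26); the inverse of 11 mod 26 is 19. This is an affine cipher: with a=0,…,z=25, each position x becomes (11x+4) mod 26.
Decoding ufwjwc: u(20)→19·(20−4)≡18=s; f(5)→19·(5−4)≡19=t; w(22)→19·(22−4)≡4=e; j(9)→19·(9−4)≡17=r; w(22)→19·(22−4)≡4=e; c(2)→19·(2−4)≡14=o (all mod 26).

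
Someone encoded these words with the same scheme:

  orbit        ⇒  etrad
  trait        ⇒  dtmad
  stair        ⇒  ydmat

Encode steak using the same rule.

ydgmk

o(14)→e(4) and r(17)→t(19) fit y≡5x+12 (mod 26); the inverse of 5 mod 26 is 21. This is an affine cipher: with a=0,…,z=25, each position x becomes (5x+12) mod 26.
For steak: s(18)→5·18+12≡24=y; t(19)→5·19+12≡3=d; e(4)→5·4+12≡6=g; a(0)→5·0+12≡12=m; k(10)→5·10+12≡10=k (all mod 26).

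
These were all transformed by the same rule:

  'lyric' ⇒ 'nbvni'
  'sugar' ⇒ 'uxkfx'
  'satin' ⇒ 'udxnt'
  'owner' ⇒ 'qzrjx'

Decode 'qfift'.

ocean

In lyric: l→n is +2, y→b is +3, r→v is +4, i→n is +5 — the shift increases by 1 each position. The shift increases by 1 at each position, starting from +2: 2, 3, 4, ….
Undoing it on qfift: q−2=o, f−3=c, i−4=e, f−5=a, t−6=n.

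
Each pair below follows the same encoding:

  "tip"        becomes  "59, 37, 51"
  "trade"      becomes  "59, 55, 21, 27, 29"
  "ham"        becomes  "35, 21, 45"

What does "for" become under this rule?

With a=1..z=26, the number is 2·pos + 19.
On for: f=6→31, o=15→49, r=18→55.

31, 49, 55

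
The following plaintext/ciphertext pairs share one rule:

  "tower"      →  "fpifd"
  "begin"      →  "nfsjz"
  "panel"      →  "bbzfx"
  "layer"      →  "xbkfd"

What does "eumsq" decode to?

stare

Shifts by position in tower: pos 0: t→f (+12), pos 1: o→p (+1), pos 2: w→i (+12), pos 3: e→f (+1) — repeating every 2. The shifts repeat in a cycle of length 2: positions 0,1,… shift by +12, +1, then the pattern repeats.
Undoing it on eumsq: e−12=s, u−1=t, m−12=a, s−1=r, q−12=e.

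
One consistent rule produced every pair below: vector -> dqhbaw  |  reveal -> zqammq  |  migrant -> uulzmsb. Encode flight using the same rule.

Shifts by position in vector: pos 0: v→d (+8), pos 1: e→q (+12), pos 2: c→h (+5), pos 3: t→b (+8), pos 4: o→a (+12), pos 5: r→w (+5) — repeating every 3. A repeating key of period 3 is used — shifts +8, +12, +5 over and over.
Applying it to flight: f+8=n, l+12=x, i+5=n, g+8=o, h+12=t, t+5=y.

nxnoty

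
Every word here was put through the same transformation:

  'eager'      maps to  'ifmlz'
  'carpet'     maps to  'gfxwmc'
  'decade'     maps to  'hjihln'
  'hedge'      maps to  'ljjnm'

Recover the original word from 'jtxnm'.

forge

The shift increases by 1 at each position, starting from +4: 4, 5, 6, ….
Reversing it on jtxnm: j−4=f, t−5=o, x−6=r, n−7=g, m−8=e.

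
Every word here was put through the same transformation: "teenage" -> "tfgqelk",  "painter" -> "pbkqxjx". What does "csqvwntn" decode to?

In teenage: t→t is +0, e→f is +1, e→g is +2, n→q is +3 — the shift increases by 1 each position. The shift increases by 1 at each position, starting from +0: 0, 1, 2, ….
Reversing it on csqvwntn: c−0=c, s−1=r, q−2=o, v−3=s, w−4=s, n−5=i, t−6=n, n−7=g.

crossing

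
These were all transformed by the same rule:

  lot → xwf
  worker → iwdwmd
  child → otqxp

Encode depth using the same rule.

Two shifts are in play — +8 for a/e/i/o/u, +12 for every other letter.
Applying it to depth: d(cons)+12=p, e(vowel)+8=m, p(cons)+12=b, t(cons)+12=f, h(cons)+12=t.

pmbft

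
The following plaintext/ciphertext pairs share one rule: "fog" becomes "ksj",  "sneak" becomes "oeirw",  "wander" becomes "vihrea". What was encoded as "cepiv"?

The output letters match the input read backwards, each shifted +4: fog reversed is gof. The word is reversed, then every letter is shifted forward by 4.
Decoding cepiv: shift back: c−4=y, e−4=a, p−4=l, i−4=e, v−4=r → yaler; then reverse → relay.

relay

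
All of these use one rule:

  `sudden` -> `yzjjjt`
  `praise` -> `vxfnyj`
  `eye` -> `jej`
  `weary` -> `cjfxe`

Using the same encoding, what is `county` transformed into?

The shift depends on letter class: consonant s→y is +6, but vowel u→z is +5. Two shifts are in play — +5 for a/e/i/o/u, +6 for every other letter.
On county: c(cons)+6=i, o(vowel)+5=t, u(vowel)+5=z, n(cons)+6=t, t(cons)+6=z, y(cons)+6=e.

itztze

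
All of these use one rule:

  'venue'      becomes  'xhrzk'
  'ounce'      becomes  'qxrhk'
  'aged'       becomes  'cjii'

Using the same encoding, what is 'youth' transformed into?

In venue: v→x is +2, e→h is +3, n→r is +4, u→z is +5 — the shift increases by 1 each position. The shift increases by 1 at each position, starting from +2: 2, 3, 4, ….
Applying it to youth: y+2=a, o+3=r, u+4=y, t+5=y, h+6=n.

aryyn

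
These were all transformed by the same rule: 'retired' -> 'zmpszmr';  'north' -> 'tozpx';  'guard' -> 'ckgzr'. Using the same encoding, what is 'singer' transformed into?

This is an affine cipher: with a=0,…,z=25, each position x becomes (21x+6) mod 26.
Applying it to singer: s(18)→21·18+6≡20=u; i(8)→21·8+6≡18=s; n(13)→21·13+6≡19=t; g(6)→21·6+6≡2=c; e(4)→21·4+6≡12=m; r(17)→21·17+6≡25=z (all mod 26).

ustcmz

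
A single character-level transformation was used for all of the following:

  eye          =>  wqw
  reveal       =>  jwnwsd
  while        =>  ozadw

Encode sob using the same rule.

Compare letters: e→w is +18, y→q is +18, e→w is +18 — a constant shift. Every letter moves 18 places later in the alphabet, wrapping around z→a.
For sob: s+18=k, o+18=g, b+18=t.

kgt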